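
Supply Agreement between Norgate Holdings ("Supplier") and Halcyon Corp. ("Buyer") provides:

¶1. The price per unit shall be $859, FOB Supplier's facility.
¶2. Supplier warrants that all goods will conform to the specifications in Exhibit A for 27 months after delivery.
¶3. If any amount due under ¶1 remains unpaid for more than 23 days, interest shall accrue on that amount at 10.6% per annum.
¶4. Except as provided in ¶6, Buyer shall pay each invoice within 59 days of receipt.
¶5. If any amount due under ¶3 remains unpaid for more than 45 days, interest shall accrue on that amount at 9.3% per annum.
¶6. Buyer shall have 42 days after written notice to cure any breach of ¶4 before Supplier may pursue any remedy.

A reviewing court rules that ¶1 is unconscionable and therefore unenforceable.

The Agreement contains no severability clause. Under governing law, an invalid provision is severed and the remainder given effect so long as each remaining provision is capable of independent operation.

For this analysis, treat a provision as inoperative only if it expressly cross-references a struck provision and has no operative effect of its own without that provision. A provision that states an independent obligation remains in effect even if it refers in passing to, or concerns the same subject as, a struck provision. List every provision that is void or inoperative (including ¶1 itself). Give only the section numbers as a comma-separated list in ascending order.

¶1 is struck. The whole of ¶3 is the default interest on the unit price, defined by reference to ¶1, so ¶3 cannot stand once ¶1 is removed. ¶5 operates only by reference to ¶3, so it falls with ¶3. Under the stated default rule, only provisions that cannot operate independently fall away; the rest are enforced. ¶2, ¶4, and ¶6 remain in effect.

1, 3, 5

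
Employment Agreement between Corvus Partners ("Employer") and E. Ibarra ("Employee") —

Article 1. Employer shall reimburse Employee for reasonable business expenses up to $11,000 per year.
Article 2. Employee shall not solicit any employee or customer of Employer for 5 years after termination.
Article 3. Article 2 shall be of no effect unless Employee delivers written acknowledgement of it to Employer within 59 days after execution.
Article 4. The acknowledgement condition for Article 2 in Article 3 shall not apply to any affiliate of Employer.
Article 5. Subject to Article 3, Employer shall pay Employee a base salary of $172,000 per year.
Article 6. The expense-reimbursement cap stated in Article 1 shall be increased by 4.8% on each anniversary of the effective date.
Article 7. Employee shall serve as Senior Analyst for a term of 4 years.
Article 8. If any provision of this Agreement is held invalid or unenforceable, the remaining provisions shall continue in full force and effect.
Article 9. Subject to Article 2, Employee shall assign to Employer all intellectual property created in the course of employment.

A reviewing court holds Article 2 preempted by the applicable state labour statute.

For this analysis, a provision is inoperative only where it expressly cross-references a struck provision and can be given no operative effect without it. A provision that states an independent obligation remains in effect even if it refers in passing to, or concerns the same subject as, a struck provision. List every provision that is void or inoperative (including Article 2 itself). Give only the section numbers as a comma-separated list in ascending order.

Article 2 is struck. Article 3 operates only by reference to Article 2, so it falls with Article 2. Article 4 operates only by reference to Article 3, so it falls with Article 3. Article 5 mentions Article 3 but its own obligation stands independently of Article 3, so Article 5 is not affected. Although Article 9 refers to Article 2, its operative terms do not depend on Article 2, so it remains in effect. Article 8 is a severability clause and preserves every provision that can still be given independent effect. The provisions still in force are Article 1, Article 5, Article 6, Article 7, Article 8, and Article 9.

2, 3, 4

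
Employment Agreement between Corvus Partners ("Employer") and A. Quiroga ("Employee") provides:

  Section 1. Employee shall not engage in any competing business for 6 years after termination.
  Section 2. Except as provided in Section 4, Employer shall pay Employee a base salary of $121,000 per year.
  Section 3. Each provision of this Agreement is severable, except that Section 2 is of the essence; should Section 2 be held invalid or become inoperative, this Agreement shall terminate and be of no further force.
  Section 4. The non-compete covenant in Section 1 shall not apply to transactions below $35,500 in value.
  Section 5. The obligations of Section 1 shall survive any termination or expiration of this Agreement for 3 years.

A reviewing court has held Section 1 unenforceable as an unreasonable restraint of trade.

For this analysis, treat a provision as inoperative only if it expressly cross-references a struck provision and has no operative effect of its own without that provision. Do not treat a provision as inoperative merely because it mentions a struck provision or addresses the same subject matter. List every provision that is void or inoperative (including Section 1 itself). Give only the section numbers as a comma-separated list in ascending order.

1, 4, 5

Section 1 is struck. The whole of Section 4 is the carve-out from the non-compete covenant, defined by reference to Section 1, so Section 4 cannot stand once Section 1 is removed. The only function of Section 5 is the survival period for Section 1, so it cannot stand once Section 1 is removed. Section 2 mentions Section 4 but its own obligation stands independently of Section 4, so Section 2 is not affected. Section 3 makes Section 2 an essential term, but Section 2 is unaffected, so the severability proviso in Section 3 preserves the remaining provisions. The provisions still in force are Section 2 and Section 3.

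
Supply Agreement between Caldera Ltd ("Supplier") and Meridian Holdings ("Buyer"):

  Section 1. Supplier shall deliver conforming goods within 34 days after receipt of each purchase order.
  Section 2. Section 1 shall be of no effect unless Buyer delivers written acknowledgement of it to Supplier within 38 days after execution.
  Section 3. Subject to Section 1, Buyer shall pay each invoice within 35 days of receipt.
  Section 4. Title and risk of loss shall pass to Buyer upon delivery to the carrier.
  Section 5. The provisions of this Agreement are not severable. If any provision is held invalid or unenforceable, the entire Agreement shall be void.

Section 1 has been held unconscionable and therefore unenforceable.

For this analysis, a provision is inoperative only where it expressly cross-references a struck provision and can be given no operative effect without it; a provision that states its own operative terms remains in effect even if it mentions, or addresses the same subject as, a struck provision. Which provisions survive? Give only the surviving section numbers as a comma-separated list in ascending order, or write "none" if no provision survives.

Section 1 is struck. Section 2 operates only by reference to Section 1, so it falls with Section 1. Section 5 provides that the Agreement is not severable, so the invalidity of any one provision voids the entire Agreement. No provision of the Agreement survives.

none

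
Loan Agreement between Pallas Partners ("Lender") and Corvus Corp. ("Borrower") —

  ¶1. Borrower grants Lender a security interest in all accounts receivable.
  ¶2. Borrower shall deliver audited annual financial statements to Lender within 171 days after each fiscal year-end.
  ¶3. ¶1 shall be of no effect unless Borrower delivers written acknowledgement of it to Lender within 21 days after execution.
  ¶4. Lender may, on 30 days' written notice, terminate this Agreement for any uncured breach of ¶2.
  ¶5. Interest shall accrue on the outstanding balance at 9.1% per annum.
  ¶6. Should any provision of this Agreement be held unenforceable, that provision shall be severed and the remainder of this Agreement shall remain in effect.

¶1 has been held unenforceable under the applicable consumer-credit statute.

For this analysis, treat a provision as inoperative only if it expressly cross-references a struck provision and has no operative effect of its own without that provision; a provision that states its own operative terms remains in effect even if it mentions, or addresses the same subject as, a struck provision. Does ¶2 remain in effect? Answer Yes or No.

Yes

¶1 is struck. The only function of ¶3 is the acknowledgement condition for ¶1, so it cannot stand once ¶1 is removed. Under the severability clause in ¶6, the remaining provisions continue in force. That leaves ¶2, ¶4, ¶5, and ¶6 in effect. ¶2 is among the surviving provisions, so the answer is yes.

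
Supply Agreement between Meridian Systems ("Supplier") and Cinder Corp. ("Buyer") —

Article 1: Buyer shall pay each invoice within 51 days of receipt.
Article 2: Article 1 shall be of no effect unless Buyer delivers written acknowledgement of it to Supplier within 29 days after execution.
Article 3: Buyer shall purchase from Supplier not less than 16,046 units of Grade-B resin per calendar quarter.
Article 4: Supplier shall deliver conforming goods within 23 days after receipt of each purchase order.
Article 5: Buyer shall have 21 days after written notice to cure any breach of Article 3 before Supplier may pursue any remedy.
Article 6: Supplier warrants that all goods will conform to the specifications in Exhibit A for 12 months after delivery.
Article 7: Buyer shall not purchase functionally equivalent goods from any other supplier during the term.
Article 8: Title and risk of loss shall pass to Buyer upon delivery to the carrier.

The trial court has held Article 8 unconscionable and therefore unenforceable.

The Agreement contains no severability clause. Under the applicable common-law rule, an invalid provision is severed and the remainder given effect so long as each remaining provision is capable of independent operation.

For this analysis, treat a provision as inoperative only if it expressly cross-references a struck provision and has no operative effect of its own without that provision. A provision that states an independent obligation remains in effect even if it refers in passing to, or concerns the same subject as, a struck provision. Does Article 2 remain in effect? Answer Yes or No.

Article 8 is struck. No other provision's operative terms depend on Article 8. Under the stated default rule, only provisions that cannot operate independently fall away; the rest are enforced. Article 1, Article 2, Article 3, Article 4, Article 5, Article 6, and Article 7 remain in effect. Article 2 is among the surviving provisions, so the answer is yes.

Yes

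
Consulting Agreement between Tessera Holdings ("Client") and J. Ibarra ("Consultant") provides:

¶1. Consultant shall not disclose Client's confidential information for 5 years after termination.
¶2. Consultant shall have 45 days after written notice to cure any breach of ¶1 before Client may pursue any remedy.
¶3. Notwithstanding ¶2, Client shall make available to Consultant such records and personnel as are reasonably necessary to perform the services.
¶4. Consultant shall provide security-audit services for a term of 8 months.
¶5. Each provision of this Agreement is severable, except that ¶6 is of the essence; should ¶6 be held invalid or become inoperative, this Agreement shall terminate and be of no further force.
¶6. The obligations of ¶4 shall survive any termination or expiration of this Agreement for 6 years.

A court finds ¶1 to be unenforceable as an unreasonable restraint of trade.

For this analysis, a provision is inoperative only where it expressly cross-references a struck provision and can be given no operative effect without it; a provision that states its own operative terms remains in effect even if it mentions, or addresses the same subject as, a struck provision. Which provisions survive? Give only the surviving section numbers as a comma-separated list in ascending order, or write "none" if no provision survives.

3, 4, 5, 6

¶1 is struck. ¶2 merely fixes the cure period for breach of ¶1; with ¶1 gone it has nothing to operate on and falls away. ¶3 mentions ¶2 but its own obligation stands independently of ¶2, so ¶3 is not affected. ¶5 makes ¶6 an essential term, but ¶6 is unaffected, so the severability proviso in ¶5 preserves the remaining provisions. ¶3, ¶4, ¶5, and ¶6 remain in effect.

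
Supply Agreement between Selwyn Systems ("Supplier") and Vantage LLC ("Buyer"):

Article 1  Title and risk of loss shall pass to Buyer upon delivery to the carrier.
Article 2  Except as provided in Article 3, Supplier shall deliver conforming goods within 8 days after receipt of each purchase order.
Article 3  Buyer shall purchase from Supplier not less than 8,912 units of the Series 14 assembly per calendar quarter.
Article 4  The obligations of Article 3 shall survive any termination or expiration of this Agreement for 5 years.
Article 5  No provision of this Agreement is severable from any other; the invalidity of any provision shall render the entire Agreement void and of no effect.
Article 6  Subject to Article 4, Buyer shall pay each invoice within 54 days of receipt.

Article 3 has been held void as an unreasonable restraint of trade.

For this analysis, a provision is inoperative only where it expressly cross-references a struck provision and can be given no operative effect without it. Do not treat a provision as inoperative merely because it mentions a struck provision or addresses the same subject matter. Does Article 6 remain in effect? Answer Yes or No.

No

Article 3 is struck. Article 4 operates only by reference to Article 3, so it falls with Article 3. Article 5 provides that the Agreement is not severable, so the invalidity of any one provision voids the entire Agreement. No provision of the Agreement survives. Article 6 is among the inoperative provisions, so the answer is no.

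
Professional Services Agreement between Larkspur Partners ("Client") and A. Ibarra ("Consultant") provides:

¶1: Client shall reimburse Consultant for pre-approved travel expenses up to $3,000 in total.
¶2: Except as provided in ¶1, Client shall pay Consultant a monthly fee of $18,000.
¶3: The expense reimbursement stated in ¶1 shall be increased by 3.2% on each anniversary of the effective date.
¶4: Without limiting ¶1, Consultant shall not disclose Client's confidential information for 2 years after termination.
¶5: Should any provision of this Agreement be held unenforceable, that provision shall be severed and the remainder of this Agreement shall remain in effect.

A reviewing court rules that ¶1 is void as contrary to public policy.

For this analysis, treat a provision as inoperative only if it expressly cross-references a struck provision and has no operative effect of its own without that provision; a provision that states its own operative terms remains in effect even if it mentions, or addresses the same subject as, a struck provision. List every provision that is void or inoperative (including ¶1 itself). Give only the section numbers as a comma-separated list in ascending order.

¶1 is struck. The whole of ¶3 is the escalation of the expense reimbursement, defined by reference to ¶1, so ¶3 cannot stand once ¶1 is removed. Although ¶2 refers to ¶1, its operative terms do not depend on ¶1, so it remains in effect. Although ¶4 refers to ¶1, its operative terms do not depend on ¶1, so it remains in effect. ¶5 is a severability clause and preserves every provision that can still be given independent effect. That leaves ¶2, ¶4, and ¶5 in effect.

1, 3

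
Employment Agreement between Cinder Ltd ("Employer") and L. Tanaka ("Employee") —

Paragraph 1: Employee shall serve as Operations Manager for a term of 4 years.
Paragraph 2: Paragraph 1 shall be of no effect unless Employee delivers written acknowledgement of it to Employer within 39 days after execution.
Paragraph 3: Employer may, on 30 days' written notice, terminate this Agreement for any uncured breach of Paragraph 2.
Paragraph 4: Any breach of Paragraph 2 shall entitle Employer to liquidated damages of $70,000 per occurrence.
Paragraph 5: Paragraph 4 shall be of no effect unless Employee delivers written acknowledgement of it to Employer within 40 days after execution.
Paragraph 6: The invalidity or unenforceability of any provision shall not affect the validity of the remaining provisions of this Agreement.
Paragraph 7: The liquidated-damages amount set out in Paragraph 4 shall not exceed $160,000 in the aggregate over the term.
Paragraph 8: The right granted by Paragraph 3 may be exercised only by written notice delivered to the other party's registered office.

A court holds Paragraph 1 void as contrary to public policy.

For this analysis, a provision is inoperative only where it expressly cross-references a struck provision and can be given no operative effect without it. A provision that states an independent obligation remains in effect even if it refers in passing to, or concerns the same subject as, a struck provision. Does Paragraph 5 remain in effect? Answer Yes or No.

Paragraph 1 is struck. Paragraph 2 merely fixes the acknowledgement condition for Paragraph 1; with Paragraph 1 gone it has nothing to operate on and falls away. Paragraph 3 has no operative effect of its own apart from Paragraph 2 and is therefore inoperative. Paragraph 4 operates only by reference to Paragraph 2, so it falls with Paragraph 2. Paragraph 5 operates only by reference to Paragraph 4, so it falls with Paragraph 4. The whole of Paragraph 7 is the aggregate cap on the liquidated-damages amount, defined by reference to Paragraph 4, so Paragraph 7 cannot stand once Paragraph 4 is removed. Paragraph 8 has no operative effect of its own apart from Paragraph 3 and is therefore inoperative. Under the severability clause in Paragraph 6, the remaining provisions continue in force. Only Paragraph 6 remains in effect. Paragraph 5 is among the inoperative provisions, so the answer is no.

No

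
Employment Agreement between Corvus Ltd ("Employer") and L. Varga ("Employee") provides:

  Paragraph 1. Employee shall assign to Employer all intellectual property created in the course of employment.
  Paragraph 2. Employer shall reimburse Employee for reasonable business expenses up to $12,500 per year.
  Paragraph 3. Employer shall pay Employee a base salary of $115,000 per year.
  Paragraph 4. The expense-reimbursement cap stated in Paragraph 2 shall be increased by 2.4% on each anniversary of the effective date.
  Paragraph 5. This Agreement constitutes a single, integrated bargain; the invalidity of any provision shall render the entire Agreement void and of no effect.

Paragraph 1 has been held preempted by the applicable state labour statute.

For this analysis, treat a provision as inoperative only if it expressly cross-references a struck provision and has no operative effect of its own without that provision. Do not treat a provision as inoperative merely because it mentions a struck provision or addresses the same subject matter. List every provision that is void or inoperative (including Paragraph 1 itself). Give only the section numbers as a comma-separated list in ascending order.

Paragraph 1 is struck. No other provision's operative terms depend on Paragraph 1. Paragraph 5 provides that the Agreement is not severable, so the invalidity of any one provision voids the entire Agreement. No provision of the Agreement survives.

1, 2, 3, 4, 5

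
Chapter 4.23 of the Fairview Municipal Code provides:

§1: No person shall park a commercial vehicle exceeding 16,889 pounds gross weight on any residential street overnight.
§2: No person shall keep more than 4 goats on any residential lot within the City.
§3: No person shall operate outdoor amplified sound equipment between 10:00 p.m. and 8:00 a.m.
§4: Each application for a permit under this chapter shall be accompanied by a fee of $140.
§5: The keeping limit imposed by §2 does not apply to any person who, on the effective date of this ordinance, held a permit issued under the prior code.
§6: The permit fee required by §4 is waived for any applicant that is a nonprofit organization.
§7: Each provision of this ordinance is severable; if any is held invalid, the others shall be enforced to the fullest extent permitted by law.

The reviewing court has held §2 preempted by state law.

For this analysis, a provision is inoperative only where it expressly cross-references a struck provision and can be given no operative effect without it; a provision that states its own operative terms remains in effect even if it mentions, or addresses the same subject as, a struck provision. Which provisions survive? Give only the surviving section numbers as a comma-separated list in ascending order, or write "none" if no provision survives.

§2 is struck. §5 operates only by reference to §2, so it falls with §2. §7 is a severability clause and preserves every provision that can still be given independent effect. The provisions still in force are §1, §3, §4, §6, and §7.

1, 3, 4, 6, 7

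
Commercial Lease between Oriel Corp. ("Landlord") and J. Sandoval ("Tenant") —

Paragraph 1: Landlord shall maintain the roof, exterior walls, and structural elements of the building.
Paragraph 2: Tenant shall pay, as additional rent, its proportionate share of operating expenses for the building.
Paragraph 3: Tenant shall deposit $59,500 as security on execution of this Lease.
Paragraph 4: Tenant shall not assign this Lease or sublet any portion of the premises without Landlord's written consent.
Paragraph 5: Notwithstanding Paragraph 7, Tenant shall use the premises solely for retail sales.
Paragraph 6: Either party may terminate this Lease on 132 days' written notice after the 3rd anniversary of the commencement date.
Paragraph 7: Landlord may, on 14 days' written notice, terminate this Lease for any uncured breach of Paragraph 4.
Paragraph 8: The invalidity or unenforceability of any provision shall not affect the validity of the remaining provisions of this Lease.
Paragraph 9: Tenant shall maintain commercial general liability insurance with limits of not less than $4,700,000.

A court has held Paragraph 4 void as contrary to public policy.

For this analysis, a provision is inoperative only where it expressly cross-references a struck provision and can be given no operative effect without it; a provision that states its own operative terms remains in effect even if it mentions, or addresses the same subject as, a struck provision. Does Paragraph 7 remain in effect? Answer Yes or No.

Paragraph 4 is struck. Paragraph 7 has no operative effect of its own apart from Paragraph 4 and is therefore inoperative. Paragraph 5 mentions Paragraph 7 but its own obligation stands independently of Paragraph 7, so Paragraph 5 is not affected. Under the severability clause in Paragraph 8, the remaining provisions continue in force. Paragraph 1, Paragraph 2, Paragraph 3, Paragraph 5, Paragraph 6, Paragraph 8, and Paragraph 9 remain in effect. Paragraph 7 is among the inoperative provisions, so the answer is no.

No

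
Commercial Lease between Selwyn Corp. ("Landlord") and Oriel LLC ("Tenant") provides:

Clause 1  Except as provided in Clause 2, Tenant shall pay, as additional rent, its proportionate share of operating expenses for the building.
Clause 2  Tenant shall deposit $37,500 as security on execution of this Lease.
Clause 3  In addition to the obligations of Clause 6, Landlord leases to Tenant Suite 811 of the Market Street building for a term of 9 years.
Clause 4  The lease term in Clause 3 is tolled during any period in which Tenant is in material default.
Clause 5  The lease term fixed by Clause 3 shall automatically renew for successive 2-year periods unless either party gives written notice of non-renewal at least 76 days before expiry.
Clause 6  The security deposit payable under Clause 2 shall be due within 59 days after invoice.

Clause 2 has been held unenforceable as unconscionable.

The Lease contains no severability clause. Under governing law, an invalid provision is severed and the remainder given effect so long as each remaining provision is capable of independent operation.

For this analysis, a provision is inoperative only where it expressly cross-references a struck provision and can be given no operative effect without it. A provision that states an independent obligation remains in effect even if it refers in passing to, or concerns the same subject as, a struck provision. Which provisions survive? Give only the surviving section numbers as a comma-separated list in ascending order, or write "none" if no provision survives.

Clause 2 is struck. Clause 6 does nothing except set the payment deadline for the security deposit by reference to Clause 2; with Clause 2 gone it has no independent effect and is inoperative. Clause 1 mentions Clause 2 but its own obligation stands independently of Clause 2, so Clause 1 is not affected. Although Clause 3 refers to Clause 6, its operative terms do not depend on Clause 6, so it remains in effect. Under the stated default rule, only provisions that cannot operate independently fall away; the rest are enforced. Clause 1, Clause 3, Clause 4, and Clause 5 remain in effect.

1, 3, 4, 5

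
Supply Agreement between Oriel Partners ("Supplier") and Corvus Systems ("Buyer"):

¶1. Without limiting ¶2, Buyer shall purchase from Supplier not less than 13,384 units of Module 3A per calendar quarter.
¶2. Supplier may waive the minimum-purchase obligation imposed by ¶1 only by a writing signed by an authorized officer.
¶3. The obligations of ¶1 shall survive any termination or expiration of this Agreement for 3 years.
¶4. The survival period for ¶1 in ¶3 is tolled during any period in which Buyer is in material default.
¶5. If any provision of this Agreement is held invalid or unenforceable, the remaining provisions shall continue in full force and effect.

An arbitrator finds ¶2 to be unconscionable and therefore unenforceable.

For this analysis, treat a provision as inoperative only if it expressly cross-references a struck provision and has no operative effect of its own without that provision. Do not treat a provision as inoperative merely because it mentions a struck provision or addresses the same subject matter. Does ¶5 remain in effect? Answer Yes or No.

Yes

¶2 is struck. ¶1 mentions ¶2 but its own obligation stands independently of ¶2, so ¶1 is not affected. Nothing else in the Agreement is defined by reference to ¶2. ¶5 is a severability clause and preserves every provision that can still be given independent effect. That leaves ¶1, ¶3, ¶4, and ¶5 in effect. ¶5 is among the surviving provisions, so the answer is yes.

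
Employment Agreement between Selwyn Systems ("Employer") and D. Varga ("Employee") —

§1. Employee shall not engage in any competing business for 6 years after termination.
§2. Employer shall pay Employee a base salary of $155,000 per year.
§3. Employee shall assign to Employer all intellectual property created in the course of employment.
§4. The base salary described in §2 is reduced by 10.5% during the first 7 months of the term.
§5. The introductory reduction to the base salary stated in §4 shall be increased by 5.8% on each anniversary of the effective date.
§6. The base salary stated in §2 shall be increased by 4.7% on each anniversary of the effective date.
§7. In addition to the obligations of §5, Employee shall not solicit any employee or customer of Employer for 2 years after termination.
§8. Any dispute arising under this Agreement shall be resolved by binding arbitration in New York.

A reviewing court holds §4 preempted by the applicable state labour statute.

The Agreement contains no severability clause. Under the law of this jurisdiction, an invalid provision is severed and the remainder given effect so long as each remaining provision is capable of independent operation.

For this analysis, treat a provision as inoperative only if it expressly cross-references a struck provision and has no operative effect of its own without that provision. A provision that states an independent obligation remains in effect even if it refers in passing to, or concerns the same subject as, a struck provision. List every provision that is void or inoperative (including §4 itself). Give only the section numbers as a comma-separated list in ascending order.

4, 5

§4 is struck. The whole of §5 is the escalation of the introductory reduction to the base salary, defined by reference to §4, so §5 cannot stand once §4 is removed. §7 mentions §5 but its own obligation stands independently of §5, so §7 is not affected. With no severability clause, the stated default rule severs what cannot stand and enforces each remaining provision that can operate on its own. §1, §2, §3, §6, §7, and §8 remain in effect.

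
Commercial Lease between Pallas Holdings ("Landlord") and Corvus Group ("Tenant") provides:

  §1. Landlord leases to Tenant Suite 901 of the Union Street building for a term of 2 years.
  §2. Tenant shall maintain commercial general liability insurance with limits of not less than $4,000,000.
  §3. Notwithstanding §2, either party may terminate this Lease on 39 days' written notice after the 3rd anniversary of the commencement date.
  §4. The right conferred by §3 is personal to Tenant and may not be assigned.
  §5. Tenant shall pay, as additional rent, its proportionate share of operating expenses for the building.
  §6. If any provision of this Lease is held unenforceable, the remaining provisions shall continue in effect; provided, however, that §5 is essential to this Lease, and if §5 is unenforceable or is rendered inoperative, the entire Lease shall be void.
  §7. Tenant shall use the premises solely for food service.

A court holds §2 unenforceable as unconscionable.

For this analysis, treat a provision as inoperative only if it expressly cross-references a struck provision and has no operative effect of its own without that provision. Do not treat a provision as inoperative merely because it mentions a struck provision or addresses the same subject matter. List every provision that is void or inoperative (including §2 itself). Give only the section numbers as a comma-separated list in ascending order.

2

§2 is struck. Although §3 refers to §2, its operative terms do not depend on §2, so it remains in effect. No other provision's operative terms depend on §2. §6 makes §5 an essential term, but §5 is unaffected, so the severability proviso in §6 preserves the remaining provisions. The provisions still in force are §1, §3, §4, §5, §6, and §7.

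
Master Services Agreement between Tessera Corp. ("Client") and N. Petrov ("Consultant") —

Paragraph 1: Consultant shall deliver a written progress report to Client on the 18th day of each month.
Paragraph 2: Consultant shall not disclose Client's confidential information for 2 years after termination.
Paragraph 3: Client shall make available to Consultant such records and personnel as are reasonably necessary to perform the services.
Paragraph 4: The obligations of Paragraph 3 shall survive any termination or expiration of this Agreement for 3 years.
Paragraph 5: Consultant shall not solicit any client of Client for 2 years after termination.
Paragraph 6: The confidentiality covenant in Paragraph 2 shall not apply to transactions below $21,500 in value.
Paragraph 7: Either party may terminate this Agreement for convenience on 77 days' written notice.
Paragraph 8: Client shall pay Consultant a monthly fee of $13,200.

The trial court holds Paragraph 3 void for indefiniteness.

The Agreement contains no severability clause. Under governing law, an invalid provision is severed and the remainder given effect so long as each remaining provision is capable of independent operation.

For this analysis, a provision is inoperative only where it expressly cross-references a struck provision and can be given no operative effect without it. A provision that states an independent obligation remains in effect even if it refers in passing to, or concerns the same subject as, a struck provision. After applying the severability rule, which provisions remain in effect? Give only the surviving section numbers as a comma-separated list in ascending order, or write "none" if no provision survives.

1, 2, 5, 6, 7, 8

Paragraph 3 is struck. Paragraph 4 has no operative effect of its own apart from Paragraph 3 and is therefore inoperative. Under the stated default rule, only provisions that cannot operate independently fall away; the rest are enforced. That leaves Paragraph 1, Paragraph 2, Paragraph 5, Paragraph 6, Paragraph 7, and Paragraph 8 in effect.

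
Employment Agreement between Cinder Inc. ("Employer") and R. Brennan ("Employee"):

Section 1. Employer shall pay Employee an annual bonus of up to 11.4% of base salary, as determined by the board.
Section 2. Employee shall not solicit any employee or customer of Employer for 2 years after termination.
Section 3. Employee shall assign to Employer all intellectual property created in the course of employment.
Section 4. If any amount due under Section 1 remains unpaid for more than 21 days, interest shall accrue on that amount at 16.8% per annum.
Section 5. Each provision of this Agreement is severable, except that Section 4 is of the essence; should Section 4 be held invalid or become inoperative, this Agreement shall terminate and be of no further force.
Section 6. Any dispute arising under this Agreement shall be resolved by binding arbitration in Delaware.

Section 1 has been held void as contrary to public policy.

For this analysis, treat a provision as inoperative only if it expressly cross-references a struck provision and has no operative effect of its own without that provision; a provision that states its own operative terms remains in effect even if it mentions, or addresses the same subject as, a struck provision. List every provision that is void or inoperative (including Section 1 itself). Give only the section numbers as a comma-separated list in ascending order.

Section 1 is struck. The whole of Section 4 is the default interest on the annual bonus, defined by reference to Section 1, so Section 4 cannot stand once Section 1 is removed. Section 5 makes Section 4 an essential term, and Section 4 has been rendered inoperative by the cascade; under Section 5, the entire Agreement is therefore void. No provision of the Agreement survives.

1, 2, 3, 4, 5, 6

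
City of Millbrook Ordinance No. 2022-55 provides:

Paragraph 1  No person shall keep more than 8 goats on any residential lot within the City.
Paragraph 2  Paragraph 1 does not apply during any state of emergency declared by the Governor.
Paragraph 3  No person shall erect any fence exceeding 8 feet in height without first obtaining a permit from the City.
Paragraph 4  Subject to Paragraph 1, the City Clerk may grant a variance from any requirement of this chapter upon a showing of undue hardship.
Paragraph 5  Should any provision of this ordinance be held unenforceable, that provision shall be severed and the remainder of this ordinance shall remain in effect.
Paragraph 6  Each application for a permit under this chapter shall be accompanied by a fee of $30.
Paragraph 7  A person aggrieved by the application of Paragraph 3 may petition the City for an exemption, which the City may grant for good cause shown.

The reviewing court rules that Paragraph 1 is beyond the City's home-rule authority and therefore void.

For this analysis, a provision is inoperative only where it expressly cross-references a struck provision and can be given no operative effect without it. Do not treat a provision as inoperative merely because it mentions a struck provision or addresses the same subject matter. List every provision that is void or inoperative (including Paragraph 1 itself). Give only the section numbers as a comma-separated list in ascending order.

1, 2

Paragraph 1 is struck. Paragraph 2 merely fixes the emergency suspension of Paragraph 1; with Paragraph 1 gone it has nothing to operate on and falls away. Although Paragraph 4 refers to Paragraph 1, its operative terms do not depend on Paragraph 1, so it remains in effect. Under the severability clause in Paragraph 5, the remaining provisions continue in force. That leaves Paragraph 3, Paragraph 4, Paragraph 5, Paragraph 6, and Paragraph 7 in effect.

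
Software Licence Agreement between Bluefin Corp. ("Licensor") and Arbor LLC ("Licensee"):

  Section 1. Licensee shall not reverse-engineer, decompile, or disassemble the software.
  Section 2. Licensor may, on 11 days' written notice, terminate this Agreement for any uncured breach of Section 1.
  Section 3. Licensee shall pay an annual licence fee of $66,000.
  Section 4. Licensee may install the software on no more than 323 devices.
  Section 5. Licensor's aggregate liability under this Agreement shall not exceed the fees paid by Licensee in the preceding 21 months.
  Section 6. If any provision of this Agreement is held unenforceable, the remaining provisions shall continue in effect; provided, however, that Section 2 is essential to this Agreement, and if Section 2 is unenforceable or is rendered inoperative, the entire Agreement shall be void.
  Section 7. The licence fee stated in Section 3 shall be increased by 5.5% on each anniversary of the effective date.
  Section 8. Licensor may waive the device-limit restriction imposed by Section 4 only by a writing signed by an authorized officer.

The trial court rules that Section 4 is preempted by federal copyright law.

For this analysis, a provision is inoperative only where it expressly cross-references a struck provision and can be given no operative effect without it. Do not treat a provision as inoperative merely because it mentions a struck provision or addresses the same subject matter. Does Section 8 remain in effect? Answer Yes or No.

Section 4 is struck. Section 8 operates only by reference to Section 4, so it falls with Section 4. Section 6 makes Section 2 an essential term, but Section 2 is unaffected, so the severability proviso in Section 6 preserves the remaining provisions. That leaves Section 1, Section 2, Section 3, Section 5, Section 6, and Section 7 in effect. Section 8 is among the inoperative provisions, so the answer is no.

No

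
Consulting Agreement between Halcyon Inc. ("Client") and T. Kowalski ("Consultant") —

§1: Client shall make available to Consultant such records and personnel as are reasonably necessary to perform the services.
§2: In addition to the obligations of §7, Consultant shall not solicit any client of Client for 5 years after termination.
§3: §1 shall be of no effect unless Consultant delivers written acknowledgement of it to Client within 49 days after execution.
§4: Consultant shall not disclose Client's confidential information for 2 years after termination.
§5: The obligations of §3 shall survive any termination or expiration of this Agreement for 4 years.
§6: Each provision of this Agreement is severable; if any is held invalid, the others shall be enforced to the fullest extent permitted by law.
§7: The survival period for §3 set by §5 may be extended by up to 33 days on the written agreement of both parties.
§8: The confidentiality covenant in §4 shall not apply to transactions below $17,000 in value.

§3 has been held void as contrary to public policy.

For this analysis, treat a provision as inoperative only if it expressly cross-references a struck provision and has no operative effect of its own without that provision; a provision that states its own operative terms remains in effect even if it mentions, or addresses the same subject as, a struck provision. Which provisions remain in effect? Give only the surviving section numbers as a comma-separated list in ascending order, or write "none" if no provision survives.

§3 is struck. The only function of §5 is the survival period for §3, so it cannot stand once §3 is removed. §7 has no operative effect of its own apart from §5 and is therefore inoperative. §2 mentions §7 but its own obligation stands independently of §7, so §2 is not affected. §6 is a severability clause and preserves every provision that can still be given independent effect. That leaves §1, §2, §4, §6, and §8 in effect.

1, 2, 4, 6, 8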